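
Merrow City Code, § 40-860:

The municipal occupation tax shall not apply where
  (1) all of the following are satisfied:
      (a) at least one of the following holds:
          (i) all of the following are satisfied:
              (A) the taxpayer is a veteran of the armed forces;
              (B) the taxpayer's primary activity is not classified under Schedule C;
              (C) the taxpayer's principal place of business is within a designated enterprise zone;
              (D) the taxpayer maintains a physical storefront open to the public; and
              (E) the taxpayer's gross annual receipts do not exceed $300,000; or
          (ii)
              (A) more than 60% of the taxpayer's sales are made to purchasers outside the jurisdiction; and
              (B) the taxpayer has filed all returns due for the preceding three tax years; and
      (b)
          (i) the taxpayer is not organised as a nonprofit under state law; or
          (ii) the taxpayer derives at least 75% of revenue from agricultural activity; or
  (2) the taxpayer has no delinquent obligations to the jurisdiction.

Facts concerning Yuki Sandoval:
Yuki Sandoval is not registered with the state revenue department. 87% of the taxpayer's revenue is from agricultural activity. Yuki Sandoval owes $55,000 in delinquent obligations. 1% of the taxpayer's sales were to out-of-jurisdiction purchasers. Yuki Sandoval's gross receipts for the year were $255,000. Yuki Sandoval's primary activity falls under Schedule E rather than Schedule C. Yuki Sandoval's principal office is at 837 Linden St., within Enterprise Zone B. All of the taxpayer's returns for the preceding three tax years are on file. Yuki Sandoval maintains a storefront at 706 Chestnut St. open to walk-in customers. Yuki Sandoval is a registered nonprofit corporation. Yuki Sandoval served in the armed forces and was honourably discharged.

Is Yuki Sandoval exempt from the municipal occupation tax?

Yes — exempt.

(A) veteran — holds.
(B) not (Schedule C activity) — holds.
(C) in enterprise zone — met.
(D) has storefront — holds.
(E) receipts ≤ $300,000 — holds.
So (i) is satisfied (T AND T AND T AND T AND T).
(A) >60% out-of-jur. sales — not met.
(B) returns current — met.
(ii) = F AND T = false.
(a): T OR F → true.
(i) not (nonprofit) — not satisfied.
(ii) ≥75% agricultural — satisfied.
So (b) is satisfied (F OR T).
(1) = T AND T = true.
(2) no delinquency — not satisfied.
Overall = T OR F = true.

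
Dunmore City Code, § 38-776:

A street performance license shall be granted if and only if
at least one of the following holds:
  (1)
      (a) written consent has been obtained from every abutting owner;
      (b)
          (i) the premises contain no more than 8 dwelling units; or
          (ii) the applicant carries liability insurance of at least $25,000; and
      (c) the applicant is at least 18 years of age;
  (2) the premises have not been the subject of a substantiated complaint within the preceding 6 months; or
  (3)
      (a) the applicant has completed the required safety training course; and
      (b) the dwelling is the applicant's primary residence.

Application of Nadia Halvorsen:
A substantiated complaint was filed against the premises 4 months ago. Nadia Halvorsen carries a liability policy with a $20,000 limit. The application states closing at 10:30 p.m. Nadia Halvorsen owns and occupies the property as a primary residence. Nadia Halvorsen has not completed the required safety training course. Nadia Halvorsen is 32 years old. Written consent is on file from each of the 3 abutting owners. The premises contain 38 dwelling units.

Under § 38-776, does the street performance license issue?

(a) all abutters consent — met.
(i) ≤ 8 units — not met.
(ii) insurance ≥ $25,000 — not met.
(b) = F OR F = false.
(c) age ≥ 18 — satisfied.
(1) = T AND F AND T = false.
(2) no complaint in 6 mo. — not satisfied.
(a) safety training — fails.
(b) primary residence — holds.
(3): F AND T → false.
Overall = F OR F OR F = false.

No — denied.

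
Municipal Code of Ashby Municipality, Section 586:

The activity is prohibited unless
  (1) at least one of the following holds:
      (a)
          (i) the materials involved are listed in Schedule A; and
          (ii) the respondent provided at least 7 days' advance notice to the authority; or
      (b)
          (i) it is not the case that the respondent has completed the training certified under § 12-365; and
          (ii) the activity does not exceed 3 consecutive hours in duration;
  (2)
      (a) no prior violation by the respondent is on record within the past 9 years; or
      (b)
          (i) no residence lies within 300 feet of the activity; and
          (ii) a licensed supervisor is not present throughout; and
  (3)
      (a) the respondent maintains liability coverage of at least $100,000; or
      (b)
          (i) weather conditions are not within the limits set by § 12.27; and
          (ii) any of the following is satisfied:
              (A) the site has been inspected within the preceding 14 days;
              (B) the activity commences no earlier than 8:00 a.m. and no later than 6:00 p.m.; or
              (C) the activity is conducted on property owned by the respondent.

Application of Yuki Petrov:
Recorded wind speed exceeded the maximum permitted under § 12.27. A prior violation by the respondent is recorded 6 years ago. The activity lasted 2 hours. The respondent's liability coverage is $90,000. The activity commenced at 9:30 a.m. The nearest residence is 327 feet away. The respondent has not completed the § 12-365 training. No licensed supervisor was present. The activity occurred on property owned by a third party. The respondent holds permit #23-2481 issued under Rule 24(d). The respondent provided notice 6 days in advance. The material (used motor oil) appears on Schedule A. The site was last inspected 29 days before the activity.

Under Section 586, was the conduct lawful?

(i) Schedule A material — satisfied.
(ii) ≥7 days' notice — not met.
So (a) is not satisfied (T AND F).
(i) not (training certified) — satisfied.
(ii) ≤ 3 hrs duration — holds.
(b) = T AND T = true.
(1) = F OR T = true.
(a) no prior violation — not met.
(i) no residence in 300 ft — satisfied.
(ii) not (supervisor present) — holds.
So (b) is satisfied (T AND T).
(2): F OR T → true.
(a) coverage ≥ $100,000 — not satisfied.
(i) not (weather ok) — satisfied.
(A) site inspected — fails.
(B) start within hours — satisfied.
(C) own property — fails.
(ii) = F OR T OR F = true.
So (b) is satisfied (T AND T).
So (3) is satisfied (F OR T).
So Overall is satisfied (T AND T AND T).

Yes — lawful.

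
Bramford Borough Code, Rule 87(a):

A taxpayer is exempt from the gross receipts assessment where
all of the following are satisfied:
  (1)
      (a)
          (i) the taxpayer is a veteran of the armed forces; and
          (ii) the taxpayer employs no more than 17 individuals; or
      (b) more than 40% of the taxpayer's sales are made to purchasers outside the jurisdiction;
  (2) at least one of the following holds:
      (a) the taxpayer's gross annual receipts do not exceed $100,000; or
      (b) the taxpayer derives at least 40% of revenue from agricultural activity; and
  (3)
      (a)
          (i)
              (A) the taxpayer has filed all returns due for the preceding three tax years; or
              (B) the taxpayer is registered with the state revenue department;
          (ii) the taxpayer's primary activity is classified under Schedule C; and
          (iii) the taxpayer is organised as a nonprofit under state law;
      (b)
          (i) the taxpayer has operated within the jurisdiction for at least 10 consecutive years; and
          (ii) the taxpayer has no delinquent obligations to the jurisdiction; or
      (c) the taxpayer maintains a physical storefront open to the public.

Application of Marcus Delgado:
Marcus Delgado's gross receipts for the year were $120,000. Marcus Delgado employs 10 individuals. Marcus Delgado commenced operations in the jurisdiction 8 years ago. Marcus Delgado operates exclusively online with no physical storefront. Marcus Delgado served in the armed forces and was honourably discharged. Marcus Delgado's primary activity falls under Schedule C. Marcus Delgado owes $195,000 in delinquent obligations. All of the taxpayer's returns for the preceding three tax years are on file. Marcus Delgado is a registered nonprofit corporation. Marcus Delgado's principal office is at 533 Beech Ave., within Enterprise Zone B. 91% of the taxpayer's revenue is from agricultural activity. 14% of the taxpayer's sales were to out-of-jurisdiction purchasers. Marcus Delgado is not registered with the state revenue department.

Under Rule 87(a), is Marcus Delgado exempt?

(i) veteran — holds.
(ii) ≤ 17 employees — satisfied.
(a): T AND T → true.
(b) >40% out-of-jur. sales — not met.
(1) = T OR F = true.
(a) receipts ≤ $100,000 — not satisfied.
(b) ≥40% agricultural — satisfied.
So (2) is satisfied (F OR T).
(A) returns current — satisfied.
(B) state-registered — not satisfied.
So (i) is satisfied (T OR F).
(ii) Schedule C activity — met.
(iii) nonprofit — satisfied.
(a) = T AND T AND T = true.
(i) ≥ 10 yrs in jurisdiction — fails.
(ii) no delinquency — not met.
So (b) is not satisfied (F AND F).
(c) has storefront — not satisfied.
(3): T OR F OR F → true.
So Overall is satisfied (T AND T AND T).

Yes — exempt.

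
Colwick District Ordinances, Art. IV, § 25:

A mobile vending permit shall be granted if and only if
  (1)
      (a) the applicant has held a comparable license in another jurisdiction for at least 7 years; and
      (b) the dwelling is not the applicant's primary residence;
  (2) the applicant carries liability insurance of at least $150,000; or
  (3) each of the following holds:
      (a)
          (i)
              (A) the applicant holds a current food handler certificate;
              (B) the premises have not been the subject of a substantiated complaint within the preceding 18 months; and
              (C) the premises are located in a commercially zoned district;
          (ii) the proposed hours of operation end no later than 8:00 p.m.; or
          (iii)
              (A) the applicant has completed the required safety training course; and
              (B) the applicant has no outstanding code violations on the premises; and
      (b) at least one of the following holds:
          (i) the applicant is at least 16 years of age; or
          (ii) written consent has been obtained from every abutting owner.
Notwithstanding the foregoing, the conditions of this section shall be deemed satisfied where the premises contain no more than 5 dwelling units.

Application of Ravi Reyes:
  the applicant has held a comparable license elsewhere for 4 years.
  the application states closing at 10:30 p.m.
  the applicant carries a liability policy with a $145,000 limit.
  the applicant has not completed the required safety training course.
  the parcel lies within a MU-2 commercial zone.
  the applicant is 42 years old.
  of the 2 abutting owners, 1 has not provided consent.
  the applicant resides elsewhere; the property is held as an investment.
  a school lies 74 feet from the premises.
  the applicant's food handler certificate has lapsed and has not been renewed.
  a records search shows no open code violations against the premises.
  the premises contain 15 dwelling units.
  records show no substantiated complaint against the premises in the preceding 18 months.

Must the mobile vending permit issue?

No — denied.

(a) prior license ≥ 7 yr — not met.
(b) not (primary residence) — satisfied.
(1) = F AND T = false.
(2) insurance ≥ $150,000 — fails.
(A) food handler cert. — fails.
(B) no complaint in 18 mo. — holds.
(C) commercially zoned — holds.
(i): F AND T AND T → false.
(ii) closes by 8 p.m. — fails.
(A) safety training — fails.
(B) no code violations — holds.
So (iii) is not satisfied (F AND T).
(a): F OR F OR F → false.
(i) age ≥ 16 — met.
(ii) all abutters consent — not met.
So (b) is satisfied (T OR F).
So (3) is not satisfied (F AND T).
So Overall is not satisfied (F OR F OR F).
Exception (≤ 5 units) — not satisfied.
Result: main false OR exception false → false.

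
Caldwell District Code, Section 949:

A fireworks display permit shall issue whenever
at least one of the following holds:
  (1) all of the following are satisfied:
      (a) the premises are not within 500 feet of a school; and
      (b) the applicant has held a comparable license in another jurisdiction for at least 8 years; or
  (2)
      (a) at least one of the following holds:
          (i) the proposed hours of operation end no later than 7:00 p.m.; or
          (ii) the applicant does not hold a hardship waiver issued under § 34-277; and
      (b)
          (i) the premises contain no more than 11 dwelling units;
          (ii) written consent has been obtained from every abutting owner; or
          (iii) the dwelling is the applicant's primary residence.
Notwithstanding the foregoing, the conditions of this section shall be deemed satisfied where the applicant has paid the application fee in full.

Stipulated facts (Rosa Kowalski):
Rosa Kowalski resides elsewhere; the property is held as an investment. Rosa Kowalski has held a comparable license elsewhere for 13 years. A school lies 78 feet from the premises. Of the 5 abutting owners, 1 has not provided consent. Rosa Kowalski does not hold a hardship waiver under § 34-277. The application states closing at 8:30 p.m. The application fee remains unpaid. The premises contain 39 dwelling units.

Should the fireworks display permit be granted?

No — denied.

(a) ≥500 ft from school — fails.
(b) prior license ≥ 8 yr — met.
(1) = F AND T = false.
(i) closes by 7 p.m. — not satisfied.
(ii) not (hardship waiver) — holds.
(a) = F OR T = true.
(i) ≤ 11 units — not satisfied.
(ii) all abutters consent — fails.
(iii) primary residence — not satisfied.
(b): F OR F OR F → false.
(2) = T AND F = false.
Overall: F OR F → false.
Exception (fee paid) — not satisfied.
Result: main false OR exception false → false.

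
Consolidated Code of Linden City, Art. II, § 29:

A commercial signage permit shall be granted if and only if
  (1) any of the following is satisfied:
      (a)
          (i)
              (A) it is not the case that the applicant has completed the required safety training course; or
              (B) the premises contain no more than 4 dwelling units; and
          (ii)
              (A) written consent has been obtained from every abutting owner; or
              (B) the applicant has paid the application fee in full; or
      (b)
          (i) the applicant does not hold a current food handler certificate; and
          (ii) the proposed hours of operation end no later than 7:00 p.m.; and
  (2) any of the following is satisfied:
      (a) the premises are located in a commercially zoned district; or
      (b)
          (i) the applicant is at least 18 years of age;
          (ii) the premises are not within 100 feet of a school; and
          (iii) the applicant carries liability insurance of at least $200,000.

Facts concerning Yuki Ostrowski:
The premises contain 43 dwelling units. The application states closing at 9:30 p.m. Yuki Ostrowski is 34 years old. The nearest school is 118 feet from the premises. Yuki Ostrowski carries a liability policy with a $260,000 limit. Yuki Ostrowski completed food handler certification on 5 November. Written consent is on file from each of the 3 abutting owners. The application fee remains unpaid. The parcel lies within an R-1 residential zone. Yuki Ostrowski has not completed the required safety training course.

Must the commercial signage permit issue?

(A) not (safety training) — satisfied.
(B) ≤ 4 units — not met.
(i) = T OR F = true.
(A) all abutters consent — met.
(B) fee paid — fails.
So (ii) is satisfied (T OR F).
(a) = T AND T = true.
(i) not (food handler cert.) — not met.
(ii) closes by 7 p.m. — not met.
So (b) is not satisfied (F AND F).
(1) = T OR F = true.
(a) commercially zoned — not met.
(i) age ≥ 18 — met.
(ii) ≥100 ft from school — met.
(iii) insurance ≥ $200,000 — holds.
So (b) is satisfied (T AND T AND T).
(2) = F OR T = true.
Overall = T AND T = true.

Yes — granted.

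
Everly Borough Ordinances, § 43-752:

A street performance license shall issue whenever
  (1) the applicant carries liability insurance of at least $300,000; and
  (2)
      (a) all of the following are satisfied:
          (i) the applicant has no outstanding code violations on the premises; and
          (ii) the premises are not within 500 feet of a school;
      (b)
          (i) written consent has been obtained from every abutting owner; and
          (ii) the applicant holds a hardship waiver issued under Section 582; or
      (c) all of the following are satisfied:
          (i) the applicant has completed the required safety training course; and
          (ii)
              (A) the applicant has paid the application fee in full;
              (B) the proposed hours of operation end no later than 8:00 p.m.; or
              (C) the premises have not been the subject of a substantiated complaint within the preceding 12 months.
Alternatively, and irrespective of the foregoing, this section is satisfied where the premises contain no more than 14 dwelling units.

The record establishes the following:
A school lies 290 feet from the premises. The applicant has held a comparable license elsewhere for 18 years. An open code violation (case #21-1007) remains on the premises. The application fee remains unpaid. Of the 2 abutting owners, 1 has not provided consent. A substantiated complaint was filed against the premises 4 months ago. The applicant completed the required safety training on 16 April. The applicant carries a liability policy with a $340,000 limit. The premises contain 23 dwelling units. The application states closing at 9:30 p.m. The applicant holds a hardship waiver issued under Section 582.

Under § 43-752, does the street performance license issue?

No — denied.

(1) insurance ≥ $300,000 — met.
(i) no code violations — not satisfied.
(ii) ≥500 ft from school — fails.
(a) = F AND F = false.
(i) all abutters consent — not satisfied.
(ii) hardship waiver — holds.
(b) = F AND T = false.
(i) safety training — met.
(A) fee paid — not met.
(B) closes by 8 p.m. — not met.
(C) no complaint in 12 mo. — not satisfied.
(ii): F OR F OR F → false.
(c) = T AND F = false.
(2): F OR F OR F → false.
Overall: T AND F → false.
Exception (≤ 14 units) — not satisfied.
Result: main false OR exception false → false.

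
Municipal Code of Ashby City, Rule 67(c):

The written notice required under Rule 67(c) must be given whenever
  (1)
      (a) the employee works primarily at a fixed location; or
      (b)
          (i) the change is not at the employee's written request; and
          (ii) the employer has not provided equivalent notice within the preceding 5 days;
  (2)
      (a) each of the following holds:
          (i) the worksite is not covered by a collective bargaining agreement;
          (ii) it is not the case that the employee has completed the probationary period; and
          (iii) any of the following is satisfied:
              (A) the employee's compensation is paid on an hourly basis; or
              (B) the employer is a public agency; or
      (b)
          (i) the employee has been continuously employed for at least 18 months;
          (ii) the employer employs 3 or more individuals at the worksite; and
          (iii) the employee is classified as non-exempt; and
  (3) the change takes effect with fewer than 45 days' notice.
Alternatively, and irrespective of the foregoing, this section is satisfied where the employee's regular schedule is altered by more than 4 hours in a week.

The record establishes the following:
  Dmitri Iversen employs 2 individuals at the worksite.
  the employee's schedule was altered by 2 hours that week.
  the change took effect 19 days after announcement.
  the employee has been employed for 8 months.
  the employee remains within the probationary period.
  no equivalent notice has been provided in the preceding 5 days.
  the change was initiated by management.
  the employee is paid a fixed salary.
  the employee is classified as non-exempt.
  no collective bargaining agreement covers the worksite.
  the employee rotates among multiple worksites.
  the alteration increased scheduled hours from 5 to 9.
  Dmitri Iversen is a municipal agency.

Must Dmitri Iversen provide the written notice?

(a) fixed location — fails.
(i) not employee-requested — holds.
(ii) no recent notice — holds.
(b) = T AND T = true.
So (1) is satisfied (F OR T).
(i) no CBA — met.
(ii) not (past probation) — met.
(A) hourly-paid — fails.
(B) public agency — met.
(iii) = F OR T = true.
So (a) is satisfied (T AND T AND T).
(i) tenure ≥ 18 mo. — not satisfied.
(ii) ≥ 3 at site — not met.
(iii) non-exempt — holds.
(b): F AND F AND T → false.
(2): T OR F → true.
(3) < 45 days' notice — holds.
So Overall is satisfied (T AND T AND T).
Exception (schedule shift > 4h) — not satisfied.
Result: main true OR exception false → true.

Yes — required.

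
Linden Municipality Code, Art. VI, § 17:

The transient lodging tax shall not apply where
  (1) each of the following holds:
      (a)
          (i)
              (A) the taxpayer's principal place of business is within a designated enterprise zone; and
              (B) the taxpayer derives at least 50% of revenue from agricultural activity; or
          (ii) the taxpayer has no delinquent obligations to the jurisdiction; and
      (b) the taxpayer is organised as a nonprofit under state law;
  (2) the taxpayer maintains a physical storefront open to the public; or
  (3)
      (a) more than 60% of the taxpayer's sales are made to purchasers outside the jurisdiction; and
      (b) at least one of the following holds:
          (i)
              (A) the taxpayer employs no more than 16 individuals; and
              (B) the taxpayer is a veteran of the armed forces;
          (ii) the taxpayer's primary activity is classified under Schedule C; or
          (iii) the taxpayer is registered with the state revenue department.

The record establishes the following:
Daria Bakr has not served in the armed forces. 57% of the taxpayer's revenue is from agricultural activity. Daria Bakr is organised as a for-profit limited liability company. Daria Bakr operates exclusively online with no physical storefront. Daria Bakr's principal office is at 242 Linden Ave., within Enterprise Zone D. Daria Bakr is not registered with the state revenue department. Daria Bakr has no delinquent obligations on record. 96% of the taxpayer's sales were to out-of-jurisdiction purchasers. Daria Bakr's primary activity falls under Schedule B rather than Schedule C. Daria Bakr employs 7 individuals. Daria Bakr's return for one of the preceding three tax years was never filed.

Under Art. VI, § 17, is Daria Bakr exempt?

No — not exempt.

(A) in enterprise zone — holds.
(B) ≥50% agricultural — met.
(i) = T AND T = true.
(ii) no delinquency — holds.
(a) = T OR T = true.
(b) nonprofit — not met.
(1): T AND F → false.
(2) has storefront — fails.
(a) >60% out-of-jur. sales — satisfied.
(A) ≤ 16 employees — met.
(B) veteran — not satisfied.
(i) = T AND F = false.
(ii) Schedule C activity — not satisfied.
(iii) state-registered — fails.
(b) = F OR F OR F = false.
(3): T AND F → false.
Overall = F OR F OR F = false.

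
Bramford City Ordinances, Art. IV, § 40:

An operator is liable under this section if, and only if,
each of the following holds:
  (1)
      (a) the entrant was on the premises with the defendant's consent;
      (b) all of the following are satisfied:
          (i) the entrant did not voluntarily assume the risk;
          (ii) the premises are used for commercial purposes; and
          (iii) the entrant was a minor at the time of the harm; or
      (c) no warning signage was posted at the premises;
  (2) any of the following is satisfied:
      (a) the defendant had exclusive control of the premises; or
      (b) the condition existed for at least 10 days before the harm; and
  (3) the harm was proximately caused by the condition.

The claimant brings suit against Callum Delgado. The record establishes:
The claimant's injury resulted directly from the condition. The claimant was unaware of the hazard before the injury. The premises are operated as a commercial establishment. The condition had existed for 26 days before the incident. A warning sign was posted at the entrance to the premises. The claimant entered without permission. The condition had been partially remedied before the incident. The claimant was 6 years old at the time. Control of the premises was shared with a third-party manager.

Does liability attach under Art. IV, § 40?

(a) consent to enter — not satisfied.
(i) no assumed risk — satisfied.
(ii) commercial use — holds.
(iii) entrant a minor — holds.
So (b) is satisfied (T AND T AND T).
(c) no signage posted — fails.
(1): F OR T OR F → true.
(a) exclusive control — not met.
(b) condition ≥10 days old — satisfied.
So (2) is satisfied (F OR T).
(3) proximate cause — satisfied.
Overall: T AND T AND T → true.

Yes — liable.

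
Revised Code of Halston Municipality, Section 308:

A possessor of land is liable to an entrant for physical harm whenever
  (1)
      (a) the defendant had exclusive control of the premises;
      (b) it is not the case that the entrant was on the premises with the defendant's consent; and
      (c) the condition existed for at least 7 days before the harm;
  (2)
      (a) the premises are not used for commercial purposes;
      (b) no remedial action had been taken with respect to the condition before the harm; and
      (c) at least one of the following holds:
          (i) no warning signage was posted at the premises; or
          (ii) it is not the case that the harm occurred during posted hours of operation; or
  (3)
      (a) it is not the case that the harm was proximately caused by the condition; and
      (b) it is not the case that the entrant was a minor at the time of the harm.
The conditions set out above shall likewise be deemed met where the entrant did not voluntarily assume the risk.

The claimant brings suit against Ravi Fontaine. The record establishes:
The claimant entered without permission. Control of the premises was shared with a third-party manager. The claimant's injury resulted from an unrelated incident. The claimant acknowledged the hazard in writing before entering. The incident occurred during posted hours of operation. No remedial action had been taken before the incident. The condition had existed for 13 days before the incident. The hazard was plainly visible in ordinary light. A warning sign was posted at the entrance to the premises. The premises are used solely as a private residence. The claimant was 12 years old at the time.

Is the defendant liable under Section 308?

No — not liable.

(a) exclusive control — not satisfied.
(b) not (consent to enter) — satisfied.
(c) condition ≥7 days old — satisfied.
(1): F AND T AND T → false.
(a) not (commercial use) — met.
(b) no remedial action — holds.
(i) no signage posted — not satisfied.
(ii) not (during posted hours) — fails.
(c): F OR F → false.
(2): T AND T AND F → false.
(a) not (proximate cause) — holds.
(b) not (entrant a minor) — not met.
So (3) is not satisfied (T AND F).
Overall: F OR F OR F → false.
Exception (no assumed risk) — not satisfied.
Result: main false OR exception false → false.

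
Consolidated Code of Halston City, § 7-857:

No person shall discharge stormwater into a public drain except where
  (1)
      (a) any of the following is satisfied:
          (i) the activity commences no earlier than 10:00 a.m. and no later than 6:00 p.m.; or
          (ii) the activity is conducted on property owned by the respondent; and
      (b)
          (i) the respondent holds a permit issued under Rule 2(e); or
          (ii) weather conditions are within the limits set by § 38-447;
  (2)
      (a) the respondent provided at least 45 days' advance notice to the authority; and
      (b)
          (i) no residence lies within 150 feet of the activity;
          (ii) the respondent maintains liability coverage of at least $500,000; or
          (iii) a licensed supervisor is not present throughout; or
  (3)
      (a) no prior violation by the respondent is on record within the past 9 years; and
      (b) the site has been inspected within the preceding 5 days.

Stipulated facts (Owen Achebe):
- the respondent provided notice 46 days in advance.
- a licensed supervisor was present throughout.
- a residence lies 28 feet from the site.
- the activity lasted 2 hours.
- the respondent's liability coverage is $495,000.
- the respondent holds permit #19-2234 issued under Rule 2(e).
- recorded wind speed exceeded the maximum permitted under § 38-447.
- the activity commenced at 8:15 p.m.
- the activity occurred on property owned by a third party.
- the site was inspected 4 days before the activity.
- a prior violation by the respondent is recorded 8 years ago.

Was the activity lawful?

No — unlawful.

(i) start within hours — not met.
(ii) own property — not met.
(a): F OR F → false.
(i) holds permit — satisfied.
(ii) weather ok — not satisfied.
So (b) is satisfied (T OR F).
(1) = F AND T = false.
(a) ≥45 days' notice — satisfied.
(i) no residence in 150 ft — not met.
(ii) coverage ≥ $500,000 — not met.
(iii) not (supervisor present) — not satisfied.
So (b) is not satisfied (F OR F OR F).
(2) = T AND F = false.
(a) no prior violation — not met.
(b) site inspected — met.
So (3) is not satisfied (F AND T).
So Overall is not satisfied (F OR F OR F).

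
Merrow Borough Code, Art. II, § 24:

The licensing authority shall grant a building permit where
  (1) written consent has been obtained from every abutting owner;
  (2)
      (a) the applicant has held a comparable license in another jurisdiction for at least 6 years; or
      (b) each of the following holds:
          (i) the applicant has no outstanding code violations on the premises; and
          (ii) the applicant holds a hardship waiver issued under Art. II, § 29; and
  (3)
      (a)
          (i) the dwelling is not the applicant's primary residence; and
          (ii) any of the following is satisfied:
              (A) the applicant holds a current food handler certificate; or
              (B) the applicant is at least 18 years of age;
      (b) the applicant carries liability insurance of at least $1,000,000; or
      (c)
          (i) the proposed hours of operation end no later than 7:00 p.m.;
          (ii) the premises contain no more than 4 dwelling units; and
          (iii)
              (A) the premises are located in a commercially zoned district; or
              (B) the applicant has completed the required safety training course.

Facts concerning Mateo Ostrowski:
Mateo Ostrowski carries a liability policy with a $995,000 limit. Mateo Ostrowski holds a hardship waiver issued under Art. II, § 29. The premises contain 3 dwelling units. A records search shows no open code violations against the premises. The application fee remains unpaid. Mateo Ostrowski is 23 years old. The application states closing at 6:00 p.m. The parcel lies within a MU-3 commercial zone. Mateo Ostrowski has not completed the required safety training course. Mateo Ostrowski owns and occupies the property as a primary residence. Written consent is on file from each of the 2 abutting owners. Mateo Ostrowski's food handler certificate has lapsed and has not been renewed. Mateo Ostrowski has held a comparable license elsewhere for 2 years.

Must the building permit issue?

(1) all abutters consent — met.
(a) prior license ≥ 6 yr — fails.
(i) no code violations — holds.
(ii) hardship waiver — met.
(b) = T AND T = true.
So (2) is satisfied (F OR T).
(i) not (primary residence) — not satisfied.
(A) food handler cert. — not satisfied.
(B) age ≥ 18 — met.
(ii) = F OR T = true.
(a): F AND T → false.
(b) insurance ≥ $1,000,000 — not met.
(i) closes by 7 p.m. — met.
(ii) ≤ 4 units — met.
(A) commercially zoned — satisfied.
(B) safety training — fails.
So (iii) is satisfied (T OR F).
(c): T AND T AND T → true.
So (3) is satisfied (F OR F OR T).
Overall: T AND T AND T → true.

Yes — granted.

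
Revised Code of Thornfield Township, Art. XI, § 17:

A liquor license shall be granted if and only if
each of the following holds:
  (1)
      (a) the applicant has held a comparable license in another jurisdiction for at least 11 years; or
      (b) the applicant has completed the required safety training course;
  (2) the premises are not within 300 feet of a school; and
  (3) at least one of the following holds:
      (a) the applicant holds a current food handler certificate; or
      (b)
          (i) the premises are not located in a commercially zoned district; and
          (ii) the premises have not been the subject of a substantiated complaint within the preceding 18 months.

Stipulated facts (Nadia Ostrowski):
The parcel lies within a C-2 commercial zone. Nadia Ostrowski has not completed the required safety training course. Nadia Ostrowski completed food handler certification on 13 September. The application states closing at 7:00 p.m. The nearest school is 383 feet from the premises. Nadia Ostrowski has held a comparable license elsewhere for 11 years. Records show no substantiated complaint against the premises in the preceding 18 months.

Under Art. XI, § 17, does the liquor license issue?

Yes — granted.

(a) prior license ≥ 11 yr — satisfied.
(b) safety training — fails.
(1): T OR F → true.
(2) ≥300 ft from school — holds.
(a) food handler cert. — holds.
(i) not (commercially zoned) — not met.
(ii) no complaint in 18 mo. — holds.
So (b) is not satisfied (F AND T).
(3): T OR F → true.
Overall: T AND T AND T → true.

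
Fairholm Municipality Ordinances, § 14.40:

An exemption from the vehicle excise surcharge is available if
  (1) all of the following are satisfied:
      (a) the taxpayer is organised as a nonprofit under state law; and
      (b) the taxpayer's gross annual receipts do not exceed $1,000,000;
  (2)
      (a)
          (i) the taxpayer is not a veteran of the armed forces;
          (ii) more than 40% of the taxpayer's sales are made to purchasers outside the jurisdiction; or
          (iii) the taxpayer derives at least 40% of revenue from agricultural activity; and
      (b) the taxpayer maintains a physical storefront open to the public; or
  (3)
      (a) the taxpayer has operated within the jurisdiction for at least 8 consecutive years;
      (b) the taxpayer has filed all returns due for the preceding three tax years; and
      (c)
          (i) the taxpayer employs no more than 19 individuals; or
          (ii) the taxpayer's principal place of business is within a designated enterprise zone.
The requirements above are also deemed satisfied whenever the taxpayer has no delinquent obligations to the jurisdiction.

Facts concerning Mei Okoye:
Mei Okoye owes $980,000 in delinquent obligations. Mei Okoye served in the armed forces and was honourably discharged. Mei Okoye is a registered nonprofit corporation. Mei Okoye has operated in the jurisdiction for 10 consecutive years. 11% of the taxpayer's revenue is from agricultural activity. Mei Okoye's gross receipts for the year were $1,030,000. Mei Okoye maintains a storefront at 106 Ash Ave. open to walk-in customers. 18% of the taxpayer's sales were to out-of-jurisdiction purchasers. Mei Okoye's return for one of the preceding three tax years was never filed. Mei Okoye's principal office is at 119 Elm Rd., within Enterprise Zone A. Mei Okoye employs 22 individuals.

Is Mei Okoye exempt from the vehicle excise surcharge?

No — not exempt.

(a) nonprofit — holds.
(b) receipts ≤ $1,000,000 — not met.
So (1) is not satisfied (T AND F).
(i) not (veteran) — not satisfied.
(ii) >40% out-of-jur. sales — fails.
(iii) ≥40% agricultural — fails.
(a) = F OR F OR F = false.
(b) has storefront — met.
(2): F AND T → false.
(a) ≥ 8 yrs in jurisdiction — holds.
(b) returns current — fails.
(i) ≤ 19 employees — fails.
(ii) in enterprise zone — met.
(c) = F OR T = true.
(3): T AND F AND T → false.
Overall: F OR F OR F → false.
Exception (no delinquency) — not satisfied.
Result: main false OR exception false → false.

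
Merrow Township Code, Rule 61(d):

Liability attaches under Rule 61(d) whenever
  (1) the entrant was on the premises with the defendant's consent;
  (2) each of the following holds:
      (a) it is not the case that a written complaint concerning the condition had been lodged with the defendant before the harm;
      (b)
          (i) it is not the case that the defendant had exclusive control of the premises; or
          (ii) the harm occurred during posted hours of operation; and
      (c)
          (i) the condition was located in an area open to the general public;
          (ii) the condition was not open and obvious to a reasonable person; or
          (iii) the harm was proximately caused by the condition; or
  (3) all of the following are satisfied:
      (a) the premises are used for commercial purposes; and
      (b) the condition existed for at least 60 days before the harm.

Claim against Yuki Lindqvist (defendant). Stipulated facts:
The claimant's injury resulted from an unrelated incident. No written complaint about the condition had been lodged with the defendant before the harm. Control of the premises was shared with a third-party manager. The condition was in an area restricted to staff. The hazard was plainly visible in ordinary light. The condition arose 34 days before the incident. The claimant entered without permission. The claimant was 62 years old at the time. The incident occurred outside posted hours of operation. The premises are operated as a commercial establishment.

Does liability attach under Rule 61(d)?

No — not liable.

(1) consent to enter — fails.
(a) not (complaint lodged) — holds.
(i) not (exclusive control) — holds.
(ii) during posted hours — not met.
So (b) is satisfied (T OR F).
(i) public area — fails.
(ii) not open/obvious — not satisfied.
(iii) proximate cause — fails.
So (c) is not satisfied (F OR F OR F).
(2) = T AND T AND F = false.
(a) commercial use — satisfied.
(b) condition ≥60 days old — not met.
So (3) is not satisfied (T AND F).
Overall = F OR F OR F = false.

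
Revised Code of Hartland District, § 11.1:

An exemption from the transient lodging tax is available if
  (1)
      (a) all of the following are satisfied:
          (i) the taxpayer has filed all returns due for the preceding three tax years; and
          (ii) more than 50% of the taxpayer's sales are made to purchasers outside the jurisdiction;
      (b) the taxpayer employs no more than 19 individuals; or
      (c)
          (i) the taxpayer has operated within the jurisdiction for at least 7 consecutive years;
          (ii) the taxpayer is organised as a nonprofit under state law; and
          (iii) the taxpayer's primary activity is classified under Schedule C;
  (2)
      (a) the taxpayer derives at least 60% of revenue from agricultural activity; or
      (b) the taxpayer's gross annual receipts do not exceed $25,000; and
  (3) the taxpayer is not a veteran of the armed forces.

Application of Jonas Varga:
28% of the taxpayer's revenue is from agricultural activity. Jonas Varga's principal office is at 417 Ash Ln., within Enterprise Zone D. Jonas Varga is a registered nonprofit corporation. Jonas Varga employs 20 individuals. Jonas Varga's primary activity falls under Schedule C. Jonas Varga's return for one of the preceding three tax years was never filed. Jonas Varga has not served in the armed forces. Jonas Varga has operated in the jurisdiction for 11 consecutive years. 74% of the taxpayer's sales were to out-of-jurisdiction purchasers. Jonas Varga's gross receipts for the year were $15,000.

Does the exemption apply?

Yes — exempt.

(i) returns current — not satisfied.
(ii) >50% out-of-jur. sales — holds.
So (a) is not satisfied (F AND T).
(b) ≤ 19 employees — not met.
(i) ≥ 7 yrs in jurisdiction — met.
(ii) nonprofit — satisfied.
(iii) Schedule C activity — met.
(c) = T AND T AND T = true.
(1): F OR F OR T → true.
(a) ≥60% agricultural — not satisfied.
(b) receipts ≤ $25,000 — met.
(2): F OR T → true.
(3) not (veteran) — holds.
So Overall is satisfied (T AND T AND T).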